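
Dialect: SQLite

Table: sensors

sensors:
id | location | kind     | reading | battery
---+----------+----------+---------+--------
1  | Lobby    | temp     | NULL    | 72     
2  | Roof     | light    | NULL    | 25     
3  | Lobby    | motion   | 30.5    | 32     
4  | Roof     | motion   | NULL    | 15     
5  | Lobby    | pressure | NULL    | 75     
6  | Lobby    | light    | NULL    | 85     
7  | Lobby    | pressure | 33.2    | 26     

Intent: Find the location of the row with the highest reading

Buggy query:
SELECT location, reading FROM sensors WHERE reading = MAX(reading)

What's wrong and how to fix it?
Bug: MAX(reading) is an aggregate and cannot be used directly in WHERE

Fix: Wrap MAX in a scalar subquery so WHERE compares against a single value

Corrected query:
SELECT location, reading FROM sensors WHERE reading = (SELECT MAX(reading) FROM sensors)

Result:
location | reading
---------+--------
Lobby    | 33.2   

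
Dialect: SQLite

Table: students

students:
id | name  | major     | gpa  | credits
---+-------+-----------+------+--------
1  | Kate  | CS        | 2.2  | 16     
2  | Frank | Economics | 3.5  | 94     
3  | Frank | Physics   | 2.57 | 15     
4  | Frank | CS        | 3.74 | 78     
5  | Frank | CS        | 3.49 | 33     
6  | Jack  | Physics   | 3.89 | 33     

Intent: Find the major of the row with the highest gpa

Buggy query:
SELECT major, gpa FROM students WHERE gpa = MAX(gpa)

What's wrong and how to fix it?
Bug: MAX(gpa) is an aggregate and cannot be used directly in WHERE

Fix: Use a subquery: WHERE gpa = (SELECT MAX(gpa) FROM students)

Corrected query:
SELECT major, gpa FROM students WHERE gpa = (SELECT MAX(gpa) FROM students)

Result:
major   | gpa 
--------+-----
Physics | 3.89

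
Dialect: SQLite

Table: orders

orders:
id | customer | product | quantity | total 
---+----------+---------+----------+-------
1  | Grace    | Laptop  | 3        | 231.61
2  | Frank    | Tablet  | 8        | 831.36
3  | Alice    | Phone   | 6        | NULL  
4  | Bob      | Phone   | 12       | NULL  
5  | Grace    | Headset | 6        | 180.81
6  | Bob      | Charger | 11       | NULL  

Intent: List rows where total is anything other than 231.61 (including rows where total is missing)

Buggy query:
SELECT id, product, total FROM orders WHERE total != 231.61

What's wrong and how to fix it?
Bug: 'total != 231.61' is unknown when total is NULL, so NULL rows are silently excluded

Fix: Add an explicit OR total IS NULL to include the missing-value rows

Corrected query:
SELECT id, product, total FROM orders WHERE total != 231.61 OR total IS NULL

Result:
id | product | total 
---+---------+-------
2  | Tablet  | 831.36
3  | Phone   | NULL  
4  | Phone   | NULL  
5  | Headset | 180.81
6  | Charger | NULL  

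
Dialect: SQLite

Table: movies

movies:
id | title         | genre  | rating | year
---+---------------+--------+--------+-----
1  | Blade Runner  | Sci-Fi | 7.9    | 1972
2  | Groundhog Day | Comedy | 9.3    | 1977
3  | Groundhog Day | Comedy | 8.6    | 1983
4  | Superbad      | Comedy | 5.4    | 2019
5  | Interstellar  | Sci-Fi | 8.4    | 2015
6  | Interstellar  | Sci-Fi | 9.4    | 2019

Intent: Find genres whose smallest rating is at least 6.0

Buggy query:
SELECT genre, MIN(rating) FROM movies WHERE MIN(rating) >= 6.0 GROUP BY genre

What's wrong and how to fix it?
Bug: MIN() in WHERE is a misuse of aggregate

Fix: Use HAVING for the per-group MIN condition

Corrected query:
SELECT genre, MIN(rating) FROM movies GROUP BY genre HAVING MIN(rating) >= 6.0

Result:
genre  | MIN(rating)
-------+------------
Sci-Fi | 7.9        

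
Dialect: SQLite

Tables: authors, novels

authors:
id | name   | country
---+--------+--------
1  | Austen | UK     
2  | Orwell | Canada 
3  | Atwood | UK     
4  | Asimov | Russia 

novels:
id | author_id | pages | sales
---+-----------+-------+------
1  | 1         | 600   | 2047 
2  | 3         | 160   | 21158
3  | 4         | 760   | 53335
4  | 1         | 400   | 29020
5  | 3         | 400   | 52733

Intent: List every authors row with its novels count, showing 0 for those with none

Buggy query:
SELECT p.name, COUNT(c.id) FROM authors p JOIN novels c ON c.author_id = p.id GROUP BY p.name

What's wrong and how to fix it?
Bug: An inner join excludes parents with zero children

Fix: Use LEFT JOIN so parents without children still appear (COUNT(c.id) gives 0)

Corrected query:
SELECT p.name, COUNT(c.id) FROM authors p LEFT JOIN novels c ON c.author_id = p.id GROUP BY p.name

Result:
name   | COUNT(c.id)
-------+------------
Asimov | 1          
Atwood | 2          
Austen | 2          
Orwell | 0          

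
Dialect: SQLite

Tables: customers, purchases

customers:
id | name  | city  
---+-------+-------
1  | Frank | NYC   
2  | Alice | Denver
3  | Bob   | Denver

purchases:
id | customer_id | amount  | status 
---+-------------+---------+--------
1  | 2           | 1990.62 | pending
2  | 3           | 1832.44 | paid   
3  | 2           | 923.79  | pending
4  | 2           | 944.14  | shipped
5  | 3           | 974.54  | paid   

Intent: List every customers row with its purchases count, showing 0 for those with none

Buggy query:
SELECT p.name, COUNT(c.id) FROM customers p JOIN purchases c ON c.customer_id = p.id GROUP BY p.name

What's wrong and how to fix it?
Bug: An inner join excludes parents with zero children

Fix: Use LEFT JOIN so parents without children still appear (COUNT(c.id) gives 0)

Corrected query:
SELECT p.name, COUNT(c.id) FROM customers p LEFT JOIN purchases c ON c.customer_id = p.id GROUP BY p.name

Result:
name  | COUNT(c.id)
------+------------
Alice | 3          
Bob   | 2          
Frank | 0          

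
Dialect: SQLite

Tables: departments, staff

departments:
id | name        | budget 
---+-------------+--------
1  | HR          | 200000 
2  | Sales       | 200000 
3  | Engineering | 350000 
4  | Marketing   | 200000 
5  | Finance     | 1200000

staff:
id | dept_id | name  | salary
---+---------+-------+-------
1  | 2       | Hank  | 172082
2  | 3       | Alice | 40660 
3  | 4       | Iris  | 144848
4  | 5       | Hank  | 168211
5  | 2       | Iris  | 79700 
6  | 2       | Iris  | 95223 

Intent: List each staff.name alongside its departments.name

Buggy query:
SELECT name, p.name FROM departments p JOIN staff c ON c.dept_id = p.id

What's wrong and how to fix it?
Bug: Both tables have a 'name' column; the unqualified reference is ambiguous

Fix: Prefix ambiguous columns with the table alias

Corrected query:
SELECT c.name, p.name FROM departments p JOIN staff c ON c.dept_id = p.id

Result:
name  | name       
------+------------
Hank  | Sales      
Alice | Engineering
Iris  | Marketing  
Hank  | Finance    
Iris  | Sales      
Iris  | Sales      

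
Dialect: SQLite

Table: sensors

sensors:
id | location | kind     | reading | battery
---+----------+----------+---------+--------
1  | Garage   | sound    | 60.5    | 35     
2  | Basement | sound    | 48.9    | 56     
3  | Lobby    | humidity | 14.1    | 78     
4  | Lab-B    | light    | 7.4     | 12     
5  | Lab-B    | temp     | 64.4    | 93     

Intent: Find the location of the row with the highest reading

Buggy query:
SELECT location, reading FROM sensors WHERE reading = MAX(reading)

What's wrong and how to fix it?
Bug: MAX(reading) is an aggregate and cannot be used directly in WHERE

Fix: Wrap MAX in a scalar subquery so WHERE compares against a single value

Corrected query:
SELECT location, reading FROM sensors WHERE reading = (SELECT MAX(reading) FROM sensors)

Result:
location | reading
---------+--------
Lab-B    | 64.4   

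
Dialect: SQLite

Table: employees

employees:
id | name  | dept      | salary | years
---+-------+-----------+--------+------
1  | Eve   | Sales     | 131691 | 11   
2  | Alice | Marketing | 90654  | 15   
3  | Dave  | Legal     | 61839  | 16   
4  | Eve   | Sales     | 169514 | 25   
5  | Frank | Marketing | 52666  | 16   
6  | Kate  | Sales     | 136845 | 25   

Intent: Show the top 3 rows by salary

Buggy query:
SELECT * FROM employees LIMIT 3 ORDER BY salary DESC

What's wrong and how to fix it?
Bug: ORDER BY cannot follow LIMIT; LIMIT is the final clause

Fix: Swap the clauses: ORDER BY first, then LIMIT

Corrected query:
SELECT * FROM employees ORDER BY salary DESC LIMIT 3

Result:
id | name | dept  | salary | years
---+------+-------+--------+------
4  | Eve  | Sales | 169514 | 25   
6  | Kate | Sales | 136845 | 25   
1  | Eve  | Sales | 131691 | 11   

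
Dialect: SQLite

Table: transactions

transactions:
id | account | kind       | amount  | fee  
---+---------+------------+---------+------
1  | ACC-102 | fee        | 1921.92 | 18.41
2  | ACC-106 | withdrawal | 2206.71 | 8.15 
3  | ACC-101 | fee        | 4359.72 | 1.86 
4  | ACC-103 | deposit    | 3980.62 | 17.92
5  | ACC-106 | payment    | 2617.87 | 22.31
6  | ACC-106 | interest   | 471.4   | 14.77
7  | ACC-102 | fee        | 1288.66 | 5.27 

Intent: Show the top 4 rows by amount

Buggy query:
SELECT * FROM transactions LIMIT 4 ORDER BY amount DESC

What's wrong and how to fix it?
Bug: LIMIT must come after ORDER BY

Fix: Swap the clauses: ORDER BY first, then LIMIT

Corrected query:
SELECT * FROM transactions ORDER BY amount DESC LIMIT 4

Result:
id | account | kind       | amount  | fee  
---+---------+------------+---------+------
3  | ACC-101 | fee        | 4359.72 | 1.86 
4  | ACC-103 | deposit    | 3980.62 | 17.92
5  | ACC-106 | payment    | 2617.87 | 22.31
2  | ACC-106 | withdrawal | 2206.71 | 8.15 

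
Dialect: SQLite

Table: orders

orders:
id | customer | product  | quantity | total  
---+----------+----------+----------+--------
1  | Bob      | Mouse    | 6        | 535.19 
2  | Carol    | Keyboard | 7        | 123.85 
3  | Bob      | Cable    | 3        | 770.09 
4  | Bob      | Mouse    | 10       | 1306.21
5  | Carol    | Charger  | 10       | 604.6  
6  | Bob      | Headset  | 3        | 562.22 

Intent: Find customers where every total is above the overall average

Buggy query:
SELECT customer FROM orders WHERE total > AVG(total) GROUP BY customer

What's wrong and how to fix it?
Bug: AVG() is an aggregate; it can't sit directly in WHERE

Fix: Use a subquery for AVG and a HAVING MIN(...) filter so the condition holds for every row in the group

Corrected query:
SELECT customer FROM orders GROUP BY customer HAVING MIN(total) > (SELECT AVG(total) FROM orders)

Result:
(no rows)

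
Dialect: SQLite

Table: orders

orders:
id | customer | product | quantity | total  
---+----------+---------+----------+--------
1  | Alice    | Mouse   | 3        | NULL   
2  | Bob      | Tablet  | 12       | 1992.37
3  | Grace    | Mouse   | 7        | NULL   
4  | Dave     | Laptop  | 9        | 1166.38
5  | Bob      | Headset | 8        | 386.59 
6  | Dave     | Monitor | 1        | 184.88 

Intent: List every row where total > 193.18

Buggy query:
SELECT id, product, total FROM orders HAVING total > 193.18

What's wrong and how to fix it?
Bug: This is a non-aggregate query (no GROUP BY, no aggregates), so in SQLite the HAVING clause is invalid here; a row-level condition belongs in WHERE

Fix: Replace HAVING with WHERE since the condition applies to individual rows

Corrected query:
SELECT id, product, total FROM orders WHERE total > 193.18

Result:
id | product | total  
---+---------+--------
2  | Tablet  | 1992.37
4  | Laptop  | 1166.38
5  | Headset | 386.59 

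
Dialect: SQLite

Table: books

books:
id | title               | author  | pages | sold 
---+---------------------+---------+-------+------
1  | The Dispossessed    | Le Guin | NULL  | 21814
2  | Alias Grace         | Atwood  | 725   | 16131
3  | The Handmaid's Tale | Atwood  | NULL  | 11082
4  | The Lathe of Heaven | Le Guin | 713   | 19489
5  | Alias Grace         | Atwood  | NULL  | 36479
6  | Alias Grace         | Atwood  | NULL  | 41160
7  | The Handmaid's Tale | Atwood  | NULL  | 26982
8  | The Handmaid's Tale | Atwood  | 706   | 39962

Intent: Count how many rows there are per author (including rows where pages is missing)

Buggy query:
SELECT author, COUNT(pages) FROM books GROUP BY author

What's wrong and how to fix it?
Bug: COUNT(pages) skips NULLs, so groups with missing pages are undercounted

Fix: Use COUNT(*) to count all rows regardless of NULL

Corrected query:
SELECT author, COUNT(*) FROM books GROUP BY author

Result:
author  | COUNT(*)
--------+---------
Atwood  | 6       
Le Guin | 2       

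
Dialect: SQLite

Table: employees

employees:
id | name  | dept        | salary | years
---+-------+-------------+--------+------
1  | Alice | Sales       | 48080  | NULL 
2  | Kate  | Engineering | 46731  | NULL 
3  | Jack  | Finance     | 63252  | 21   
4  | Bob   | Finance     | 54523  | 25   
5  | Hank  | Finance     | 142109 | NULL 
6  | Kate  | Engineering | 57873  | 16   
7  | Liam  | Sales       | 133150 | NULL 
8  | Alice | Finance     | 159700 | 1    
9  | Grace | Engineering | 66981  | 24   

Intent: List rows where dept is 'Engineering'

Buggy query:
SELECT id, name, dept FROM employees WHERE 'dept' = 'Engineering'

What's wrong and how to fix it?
Bug: 'dept' in single quotes is a string literal, not the column; the comparison is literal-vs-literal and never true

Fix: Reference the column as dept without single quotes

Corrected query:
SELECT id, name, dept FROM employees WHERE dept = 'Engineering'

Result:
id | name  | dept       
---+-------+------------
2  | Kate  | Engineering
6  | Kate  | Engineering
9  | Grace | Engineering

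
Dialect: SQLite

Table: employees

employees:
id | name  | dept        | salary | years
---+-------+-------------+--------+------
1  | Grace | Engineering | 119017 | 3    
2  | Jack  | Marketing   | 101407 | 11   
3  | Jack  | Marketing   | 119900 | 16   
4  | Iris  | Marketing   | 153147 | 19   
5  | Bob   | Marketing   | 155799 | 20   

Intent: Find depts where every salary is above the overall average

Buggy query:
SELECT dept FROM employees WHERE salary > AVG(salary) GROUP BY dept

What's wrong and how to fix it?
Bug: WHERE evaluates per row before aggregation, so AVG() is unavailable

Fix: Compute the overall average in a scalar subquery and compare each group's MIN against it in HAVING

Corrected query:
SELECT dept FROM employees GROUP BY dept HAVING MIN(salary) > (SELECT AVG(salary) FROM employees)

Result:
(no rows)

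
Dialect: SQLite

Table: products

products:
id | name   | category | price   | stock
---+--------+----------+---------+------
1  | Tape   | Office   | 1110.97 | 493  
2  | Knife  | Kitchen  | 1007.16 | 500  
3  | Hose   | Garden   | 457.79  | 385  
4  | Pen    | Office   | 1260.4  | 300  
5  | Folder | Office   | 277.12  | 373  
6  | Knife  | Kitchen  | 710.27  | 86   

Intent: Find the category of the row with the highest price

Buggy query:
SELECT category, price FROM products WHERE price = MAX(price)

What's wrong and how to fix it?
Bug: MAX(price) is an aggregate and cannot be used directly in WHERE

Fix: Use a subquery: WHERE price = (SELECT MAX(price) FROM products)

Corrected query:
SELECT category, price FROM products WHERE price = (SELECT MAX(price) FROM products)

Result:
category | price 
---------+-------
Office   | 1260.4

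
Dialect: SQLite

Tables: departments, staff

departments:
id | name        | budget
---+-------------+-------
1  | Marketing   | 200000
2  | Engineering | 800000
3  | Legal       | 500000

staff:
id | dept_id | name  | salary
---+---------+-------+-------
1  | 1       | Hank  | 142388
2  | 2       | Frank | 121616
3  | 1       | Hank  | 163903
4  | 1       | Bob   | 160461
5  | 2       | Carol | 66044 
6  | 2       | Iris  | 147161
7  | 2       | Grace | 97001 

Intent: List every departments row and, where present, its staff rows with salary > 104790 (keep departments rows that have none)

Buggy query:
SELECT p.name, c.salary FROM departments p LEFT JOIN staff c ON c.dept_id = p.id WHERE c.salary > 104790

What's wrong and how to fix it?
Bug: A WHERE condition on the right-hand table after LEFT JOIN drops unmatched parents

Fix: Move the right-table condition into the ON clause so unmatched parents are kept

Corrected query:
SELECT p.name, c.salary FROM departments p LEFT JOIN staff c ON c.dept_id = p.id AND c.salary > 104790

Result:
name        | salary
------------+-------
Marketing   | 142388
Marketing   | 160461
Marketing   | 163903
Engineering | 121616
Engineering | 147161
Legal       | NULL  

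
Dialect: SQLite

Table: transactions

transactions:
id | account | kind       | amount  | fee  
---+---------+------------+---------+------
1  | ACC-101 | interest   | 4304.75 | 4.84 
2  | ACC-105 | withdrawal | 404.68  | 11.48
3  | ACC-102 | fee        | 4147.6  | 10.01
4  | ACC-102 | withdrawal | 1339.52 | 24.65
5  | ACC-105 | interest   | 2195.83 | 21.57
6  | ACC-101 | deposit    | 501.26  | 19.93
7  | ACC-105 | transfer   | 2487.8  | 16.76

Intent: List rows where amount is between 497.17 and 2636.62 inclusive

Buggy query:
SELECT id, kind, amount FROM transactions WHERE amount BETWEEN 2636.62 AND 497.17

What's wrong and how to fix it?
Bug: BETWEEN expects the lower bound first; with 2636.62 AND 497.17 the range is empty

Fix: Write BETWEEN 497.17 AND 2636.62

Corrected query:
SELECT id, kind, amount FROM transactions WHERE amount BETWEEN 497.17 AND 2636.62

Result:
id | kind       | amount 
---+------------+--------
4  | withdrawal | 1339.52
5  | interest   | 2195.83
6  | deposit    | 501.26 
7  | transfer   | 2487.8 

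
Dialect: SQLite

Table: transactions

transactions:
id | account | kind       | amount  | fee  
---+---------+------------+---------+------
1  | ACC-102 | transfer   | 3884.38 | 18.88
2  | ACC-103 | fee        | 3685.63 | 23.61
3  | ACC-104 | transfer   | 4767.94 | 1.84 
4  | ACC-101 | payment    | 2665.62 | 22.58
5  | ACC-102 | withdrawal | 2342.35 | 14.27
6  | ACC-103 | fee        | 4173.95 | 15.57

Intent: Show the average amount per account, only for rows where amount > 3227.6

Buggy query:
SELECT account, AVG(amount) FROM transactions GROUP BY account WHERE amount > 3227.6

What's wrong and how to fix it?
Bug: Row-level WHERE must come before GROUP BY in the clause order

Fix: Place WHERE between FROM and GROUP BY

Corrected query:
SELECT account, AVG(amount) FROM transactions WHERE amount > 3227.6 GROUP BY account

Result:
account | AVG(amount)
--------+------------
ACC-102 | 3884.38    
ACC-103 | 3929.79    
ACC-104 | 4767.94    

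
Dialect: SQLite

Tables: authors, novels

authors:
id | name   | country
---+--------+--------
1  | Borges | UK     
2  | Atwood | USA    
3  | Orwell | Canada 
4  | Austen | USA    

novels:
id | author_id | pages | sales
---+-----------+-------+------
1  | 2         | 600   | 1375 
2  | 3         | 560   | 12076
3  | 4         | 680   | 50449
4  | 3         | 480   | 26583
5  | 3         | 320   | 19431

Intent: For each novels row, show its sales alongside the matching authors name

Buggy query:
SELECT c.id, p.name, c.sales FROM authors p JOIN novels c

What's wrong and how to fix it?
Bug: JOIN with no ON clause produces a cartesian product; every novels row pairs with every authors row

Fix: Specify the join condition linking the foreign key to the parent id

Corrected query:
SELECT c.id, p.name, c.sales FROM authors p JOIN novels c ON c.author_id = p.id

Result:
id | name   | sales
---+--------+------
1  | Atwood | 1375 
2  | Orwell | 12076
3  | Austen | 50449
4  | Orwell | 26583
5  | Orwell | 19431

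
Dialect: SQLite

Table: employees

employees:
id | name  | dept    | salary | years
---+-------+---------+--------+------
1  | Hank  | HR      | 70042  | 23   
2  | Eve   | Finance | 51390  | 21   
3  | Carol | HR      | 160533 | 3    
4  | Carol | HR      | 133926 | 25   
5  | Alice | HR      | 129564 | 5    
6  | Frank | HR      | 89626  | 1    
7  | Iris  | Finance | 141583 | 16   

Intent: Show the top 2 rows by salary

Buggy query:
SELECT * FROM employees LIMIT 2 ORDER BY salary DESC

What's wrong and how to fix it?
Bug: LIMIT must come after ORDER BY

Fix: Swap the clauses: ORDER BY first, then LIMIT

Corrected query:
SELECT * FROM employees ORDER BY salary DESC LIMIT 2

Result:
id | name  | dept    | salary | years
---+-------+---------+--------+------
3  | Carol | HR      | 160533 | 3    
7  | Iris  | Finance | 141583 | 16   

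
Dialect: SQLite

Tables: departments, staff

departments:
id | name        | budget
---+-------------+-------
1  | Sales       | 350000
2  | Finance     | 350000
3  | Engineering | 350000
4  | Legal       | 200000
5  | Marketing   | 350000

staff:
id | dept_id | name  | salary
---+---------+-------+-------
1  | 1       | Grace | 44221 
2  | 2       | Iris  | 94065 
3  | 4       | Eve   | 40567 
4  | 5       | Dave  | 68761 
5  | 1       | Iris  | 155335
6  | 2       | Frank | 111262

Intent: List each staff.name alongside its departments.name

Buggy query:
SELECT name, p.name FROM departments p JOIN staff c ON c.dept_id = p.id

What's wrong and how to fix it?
Bug: 'name' exists in both joined tables, so the database can't tell which one is meant

Fix: Prefix ambiguous columns with the table alias

Corrected query:
SELECT c.name, p.name FROM departments p JOIN staff c ON c.dept_id = p.id

Result:
name  | name     
------+----------
Grace | Sales    
Iris  | Finance  
Eve   | Legal    
Dave  | Marketing
Iris  | Sales    
Frank | Finance  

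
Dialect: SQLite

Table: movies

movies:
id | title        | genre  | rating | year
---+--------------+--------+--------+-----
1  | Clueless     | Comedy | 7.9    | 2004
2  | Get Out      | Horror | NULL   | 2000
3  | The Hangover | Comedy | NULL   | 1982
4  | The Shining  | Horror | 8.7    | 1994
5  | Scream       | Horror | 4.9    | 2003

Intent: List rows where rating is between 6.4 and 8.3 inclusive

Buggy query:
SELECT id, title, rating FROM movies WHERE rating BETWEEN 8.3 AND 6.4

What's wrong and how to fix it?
Bug: The bounds are reversed; BETWEEN a AND b requires a <= b to match anything

Fix: Swap the bounds so the smaller value comes first

Corrected query:
SELECT id, title, rating FROM movies WHERE rating BETWEEN 6.4 AND 8.3

Result:
id | title    | rating
---+----------+-------
1  | Clueless | 7.9   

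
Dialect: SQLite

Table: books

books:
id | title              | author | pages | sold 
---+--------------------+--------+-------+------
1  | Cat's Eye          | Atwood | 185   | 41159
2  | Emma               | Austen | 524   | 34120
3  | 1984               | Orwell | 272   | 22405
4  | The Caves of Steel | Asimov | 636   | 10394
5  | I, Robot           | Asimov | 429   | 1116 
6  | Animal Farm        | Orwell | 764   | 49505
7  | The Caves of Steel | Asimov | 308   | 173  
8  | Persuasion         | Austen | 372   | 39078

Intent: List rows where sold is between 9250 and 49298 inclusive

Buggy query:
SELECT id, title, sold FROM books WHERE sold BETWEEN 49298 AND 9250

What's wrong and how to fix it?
Bug: BETWEEN expects the lower bound first; with 49298 AND 9250 the range is empty

Fix: Swap the bounds so the smaller value comes first

Corrected query:
SELECT id, title, sold FROM books WHERE sold BETWEEN 9250 AND 49298

Result:
id | title              | sold 
---+--------------------+------
1  | Cat's Eye          | 41159
2  | Emma               | 34120
3  | 1984               | 22405
4  | The Caves of Steel | 10394
8  | Persuasion         | 39078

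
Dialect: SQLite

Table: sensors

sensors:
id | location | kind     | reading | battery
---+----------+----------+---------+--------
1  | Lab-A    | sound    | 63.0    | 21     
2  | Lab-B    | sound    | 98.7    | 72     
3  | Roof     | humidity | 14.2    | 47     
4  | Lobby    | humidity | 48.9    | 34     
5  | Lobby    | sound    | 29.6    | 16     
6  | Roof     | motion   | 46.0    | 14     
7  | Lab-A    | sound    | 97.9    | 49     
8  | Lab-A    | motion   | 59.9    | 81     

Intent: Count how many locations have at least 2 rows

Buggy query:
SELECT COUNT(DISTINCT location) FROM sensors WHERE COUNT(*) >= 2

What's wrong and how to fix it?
Bug: COUNT(*) cannot appear in WHERE; the per-group count doesn't exist yet

Fix: Use a subquery that GROUPs and filters with HAVING, then count its rows

Corrected query:
SELECT COUNT(*) FROM (SELECT location FROM sensors GROUP BY location HAVING COUNT(*) >= 2)

Result:
COUNT(*)
--------
3       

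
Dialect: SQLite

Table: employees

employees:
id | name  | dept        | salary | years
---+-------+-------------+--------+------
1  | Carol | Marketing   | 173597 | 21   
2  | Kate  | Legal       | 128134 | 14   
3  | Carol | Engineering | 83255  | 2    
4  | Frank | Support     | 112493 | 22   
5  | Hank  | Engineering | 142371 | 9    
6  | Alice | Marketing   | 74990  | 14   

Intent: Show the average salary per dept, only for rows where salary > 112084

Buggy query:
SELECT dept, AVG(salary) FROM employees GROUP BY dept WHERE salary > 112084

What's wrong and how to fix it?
Bug: Row-level WHERE must come before GROUP BY in the clause order

Fix: Move the WHERE clause before GROUP BY

Corrected query:
SELECT dept, AVG(salary) FROM employees WHERE salary > 112084 GROUP BY dept

Result:
dept        | AVG(salary)
------------+------------
Engineering | 142371     
Legal       | 128134     
Marketing   | 173597     
Support     | 112493     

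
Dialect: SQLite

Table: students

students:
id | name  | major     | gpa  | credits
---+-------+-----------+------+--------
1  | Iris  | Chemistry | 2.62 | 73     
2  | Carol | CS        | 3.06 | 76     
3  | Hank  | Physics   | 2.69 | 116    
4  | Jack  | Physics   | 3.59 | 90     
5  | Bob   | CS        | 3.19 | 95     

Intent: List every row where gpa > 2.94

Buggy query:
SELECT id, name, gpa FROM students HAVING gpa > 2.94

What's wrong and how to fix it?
Bug: HAVING filters the output of aggregation, but this query has no GROUP BY and no aggregate functions, so SQLite rejects it (HAVING clause on a non-aggregate query); the condition here is per row

Fix: Use WHERE for row-level filtering

Corrected query:
SELECT id, name, gpa FROM students WHERE gpa > 2.94

Result:
id | name  | gpa 
---+-------+-----
2  | Carol | 3.06
4  | Jack  | 3.59
5  | Bob   | 3.19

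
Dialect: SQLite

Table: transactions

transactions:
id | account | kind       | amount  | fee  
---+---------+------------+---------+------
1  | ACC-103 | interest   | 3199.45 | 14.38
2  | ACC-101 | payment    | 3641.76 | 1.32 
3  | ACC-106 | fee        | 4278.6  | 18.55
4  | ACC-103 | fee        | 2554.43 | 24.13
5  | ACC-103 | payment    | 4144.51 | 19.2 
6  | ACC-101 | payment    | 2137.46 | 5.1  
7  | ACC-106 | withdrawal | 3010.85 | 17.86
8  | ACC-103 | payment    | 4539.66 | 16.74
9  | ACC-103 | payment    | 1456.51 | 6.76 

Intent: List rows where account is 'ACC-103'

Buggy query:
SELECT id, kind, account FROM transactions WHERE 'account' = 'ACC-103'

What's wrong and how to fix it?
Bug: Single quotes denote string literals in SQL; the column name is being compared as a constant string

Fix: Reference the column as account without single quotes

Corrected query:
SELECT id, kind, account FROM transactions WHERE account = 'ACC-103'

Result:
id | kind     | account
---+----------+--------
1  | interest | ACC-103
4  | fee      | ACC-103
5  | payment  | ACC-103
8  | payment  | ACC-103
9  | payment  | ACC-103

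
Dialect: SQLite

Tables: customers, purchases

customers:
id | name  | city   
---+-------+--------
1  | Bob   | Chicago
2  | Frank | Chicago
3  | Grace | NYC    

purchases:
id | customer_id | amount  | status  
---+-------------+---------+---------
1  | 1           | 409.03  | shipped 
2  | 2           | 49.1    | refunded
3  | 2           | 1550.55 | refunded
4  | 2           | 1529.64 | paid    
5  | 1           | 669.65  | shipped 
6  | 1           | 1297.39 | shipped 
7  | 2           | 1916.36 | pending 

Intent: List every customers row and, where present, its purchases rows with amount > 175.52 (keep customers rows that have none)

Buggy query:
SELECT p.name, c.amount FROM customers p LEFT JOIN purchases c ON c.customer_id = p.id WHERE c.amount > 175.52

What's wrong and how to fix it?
Bug: A WHERE condition on the right-hand table after LEFT JOIN drops unmatched parents

Fix: Move the right-table condition into the ON clause so unmatched parents are kept

Corrected query:
SELECT p.name, c.amount FROM customers p LEFT JOIN purchases c ON c.customer_id = p.id AND c.amount > 175.52

Result:
name  | amount 
------+--------
Bob   | 409.03 
Bob   | 669.65 
Bob   | 1297.39
Frank | 1529.64
Frank | 1550.55
Frank | 1916.36
Grace | NULL   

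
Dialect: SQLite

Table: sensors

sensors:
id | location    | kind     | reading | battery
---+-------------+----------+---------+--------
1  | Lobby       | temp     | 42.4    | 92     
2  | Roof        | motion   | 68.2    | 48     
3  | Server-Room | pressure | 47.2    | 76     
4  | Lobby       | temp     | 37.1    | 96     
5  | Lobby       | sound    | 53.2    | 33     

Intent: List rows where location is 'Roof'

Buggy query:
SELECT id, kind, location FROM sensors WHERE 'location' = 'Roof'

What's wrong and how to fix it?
Bug: Single quotes denote string literals in SQL; the column name is being compared as a constant string

Fix: Reference the column as location without single quotes

Corrected query:
SELECT id, kind, location FROM sensors WHERE location = 'Roof'

Result:
id | kind   | location
---+--------+---------
2  | motion | Roof    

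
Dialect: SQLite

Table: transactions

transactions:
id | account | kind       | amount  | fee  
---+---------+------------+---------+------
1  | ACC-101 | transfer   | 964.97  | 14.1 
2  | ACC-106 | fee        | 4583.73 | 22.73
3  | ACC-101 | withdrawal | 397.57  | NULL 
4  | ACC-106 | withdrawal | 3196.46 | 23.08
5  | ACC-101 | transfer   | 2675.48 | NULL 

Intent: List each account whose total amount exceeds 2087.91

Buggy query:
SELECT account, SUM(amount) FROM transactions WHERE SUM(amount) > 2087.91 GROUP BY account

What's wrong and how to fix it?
Bug: Aggregate functions cannot appear in a WHERE clause

Fix: Use HAVING (which filters groups after aggregation) instead of WHERE

Corrected query:
SELECT account, SUM(amount) FROM transactions GROUP BY account HAVING SUM(amount) > 2087.91

Result:
account | SUM(amount)
--------+------------
ACC-101 | 4038.02    
ACC-106 | 7780.19    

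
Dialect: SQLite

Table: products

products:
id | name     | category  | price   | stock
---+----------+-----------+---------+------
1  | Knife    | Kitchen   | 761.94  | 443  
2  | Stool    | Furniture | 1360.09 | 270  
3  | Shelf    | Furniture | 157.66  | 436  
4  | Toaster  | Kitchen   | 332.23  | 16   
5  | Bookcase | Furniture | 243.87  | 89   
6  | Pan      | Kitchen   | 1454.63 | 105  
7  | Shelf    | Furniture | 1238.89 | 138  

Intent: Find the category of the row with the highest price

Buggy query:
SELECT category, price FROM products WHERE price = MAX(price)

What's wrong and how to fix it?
Bug: WHERE is evaluated per row; an aggregate over the whole table isn't defined there

Fix: Use a subquery: WHERE price = (SELECT MAX(price) FROM products)

Corrected query:
SELECT category, price FROM products WHERE price = (SELECT MAX(price) FROM products)

Result:
category | price  
---------+--------
Kitchen  | 1454.63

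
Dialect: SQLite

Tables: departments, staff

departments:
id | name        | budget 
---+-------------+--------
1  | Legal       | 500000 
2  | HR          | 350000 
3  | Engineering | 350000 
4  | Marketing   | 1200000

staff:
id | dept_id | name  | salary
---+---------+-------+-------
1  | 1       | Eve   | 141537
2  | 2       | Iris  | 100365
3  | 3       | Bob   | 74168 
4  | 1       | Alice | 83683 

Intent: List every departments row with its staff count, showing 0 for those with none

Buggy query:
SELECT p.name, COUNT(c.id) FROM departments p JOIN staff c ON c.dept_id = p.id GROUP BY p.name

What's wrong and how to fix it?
Bug: An inner join excludes parents with zero children

Fix: Switch to LEFT JOIN to retain unmatched parent rows

Corrected query:
SELECT p.name, COUNT(c.id) FROM departments p LEFT JOIN staff c ON c.dept_id = p.id GROUP BY p.name

Result:
name        | COUNT(c.id)
------------+------------
Engineering | 1          
HR          | 1          
Legal       | 2          
Marketing   | 0          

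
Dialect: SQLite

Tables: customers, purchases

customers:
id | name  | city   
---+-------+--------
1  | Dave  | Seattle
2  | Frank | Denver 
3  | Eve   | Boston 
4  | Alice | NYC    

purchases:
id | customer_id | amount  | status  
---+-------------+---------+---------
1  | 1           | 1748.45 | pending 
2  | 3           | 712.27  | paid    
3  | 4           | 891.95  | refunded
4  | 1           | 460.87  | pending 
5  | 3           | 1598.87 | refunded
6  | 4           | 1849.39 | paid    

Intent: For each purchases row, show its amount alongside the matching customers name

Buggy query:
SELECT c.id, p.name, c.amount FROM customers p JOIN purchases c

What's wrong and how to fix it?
Bug: JOIN with no ON clause produces a cartesian product; every purchases row pairs with every customers row

Fix: Add ON c.customer_id = p.id to the JOIN

Corrected query:
SELECT c.id, p.name, c.amount FROM customers p JOIN purchases c ON c.customer_id = p.id

Result:
id | name  | amount 
---+-------+--------
1  | Dave  | 1748.45
2  | Eve   | 712.27 
3  | Alice | 891.95 
4  | Dave  | 460.87 
5  | Eve   | 1598.87
6  | Alice | 1849.39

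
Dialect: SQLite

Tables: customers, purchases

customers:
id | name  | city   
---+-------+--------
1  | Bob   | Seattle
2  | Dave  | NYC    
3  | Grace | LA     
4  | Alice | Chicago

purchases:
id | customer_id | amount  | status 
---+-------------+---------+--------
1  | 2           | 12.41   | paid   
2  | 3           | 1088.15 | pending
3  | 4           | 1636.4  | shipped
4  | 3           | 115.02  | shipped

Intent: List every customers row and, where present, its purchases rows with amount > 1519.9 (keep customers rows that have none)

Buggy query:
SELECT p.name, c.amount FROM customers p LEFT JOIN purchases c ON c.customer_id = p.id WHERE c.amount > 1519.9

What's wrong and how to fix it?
Bug: Filtering c.amount in WHERE discards the NULL rows produced by LEFT JOIN, turning it into an inner join

Fix: Move the right-table condition into the ON clause so unmatched parents are kept

Corrected query:
SELECT p.name, c.amount FROM customers p LEFT JOIN purchases c ON c.customer_id = p.id AND c.amount > 1519.9

Result:
name  | amount
------+-------
Bob   | NULL  
Dave  | NULL  
Grace | NULL  
Alice | 1636.4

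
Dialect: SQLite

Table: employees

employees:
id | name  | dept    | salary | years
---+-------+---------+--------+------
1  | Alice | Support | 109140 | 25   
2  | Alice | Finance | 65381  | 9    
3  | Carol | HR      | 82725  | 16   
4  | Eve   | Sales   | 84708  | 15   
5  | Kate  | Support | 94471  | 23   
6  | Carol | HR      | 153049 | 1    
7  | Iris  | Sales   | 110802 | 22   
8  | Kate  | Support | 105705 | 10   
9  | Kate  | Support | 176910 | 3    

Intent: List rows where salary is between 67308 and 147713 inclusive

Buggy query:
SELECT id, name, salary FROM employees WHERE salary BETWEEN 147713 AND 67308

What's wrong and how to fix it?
Bug: The bounds are reversed; BETWEEN a AND b requires a <= b to match anything

Fix: Swap the bounds so the smaller value comes first

Corrected query:
SELECT id, name, salary FROM employees WHERE salary BETWEEN 67308 AND 147713

Result:
id | name  | salary
---+-------+-------
1  | Alice | 109140
3  | Carol | 82725 
4  | Eve   | 84708 
5  | Kate  | 94471 
7  | Iris  | 110802
8  | Kate  | 105705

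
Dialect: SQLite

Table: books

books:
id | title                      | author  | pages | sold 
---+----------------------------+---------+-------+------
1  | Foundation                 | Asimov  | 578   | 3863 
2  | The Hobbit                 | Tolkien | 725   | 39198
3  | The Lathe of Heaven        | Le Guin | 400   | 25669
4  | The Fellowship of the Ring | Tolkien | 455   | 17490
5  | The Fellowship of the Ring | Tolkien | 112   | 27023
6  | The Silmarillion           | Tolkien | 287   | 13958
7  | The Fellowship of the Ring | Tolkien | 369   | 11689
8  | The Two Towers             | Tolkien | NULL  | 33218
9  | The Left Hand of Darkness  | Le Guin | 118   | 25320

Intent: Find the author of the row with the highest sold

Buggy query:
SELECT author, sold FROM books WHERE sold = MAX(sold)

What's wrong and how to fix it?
Bug: WHERE is evaluated per row; an aggregate over the whole table isn't defined there

Fix: Wrap MAX in a scalar subquery so WHERE compares against a single value

Corrected query:
SELECT author, sold FROM books WHERE sold = (SELECT MAX(sold) FROM books)

Result:
author  | sold 
--------+------
Tolkien | 39198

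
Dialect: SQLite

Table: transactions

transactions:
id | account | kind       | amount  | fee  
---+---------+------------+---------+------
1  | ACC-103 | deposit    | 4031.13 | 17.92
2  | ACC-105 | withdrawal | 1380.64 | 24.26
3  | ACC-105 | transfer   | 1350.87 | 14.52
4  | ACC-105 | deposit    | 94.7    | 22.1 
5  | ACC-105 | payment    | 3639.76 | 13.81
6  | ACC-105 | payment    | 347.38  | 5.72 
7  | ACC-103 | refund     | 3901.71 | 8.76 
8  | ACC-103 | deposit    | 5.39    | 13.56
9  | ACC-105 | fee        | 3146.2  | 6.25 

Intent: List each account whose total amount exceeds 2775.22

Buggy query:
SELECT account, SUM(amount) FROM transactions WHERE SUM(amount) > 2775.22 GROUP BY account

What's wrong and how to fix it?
Bug: Aggregate functions cannot appear in a WHERE clause

Fix: Use HAVING (which filters groups after aggregation) instead of WHERE

Corrected query:
SELECT account, SUM(amount) FROM transactions GROUP BY account HAVING SUM(amount) > 2775.22

Result:
account | SUM(amount)
--------+------------
ACC-103 | 7938.23    
ACC-105 | 9959.55    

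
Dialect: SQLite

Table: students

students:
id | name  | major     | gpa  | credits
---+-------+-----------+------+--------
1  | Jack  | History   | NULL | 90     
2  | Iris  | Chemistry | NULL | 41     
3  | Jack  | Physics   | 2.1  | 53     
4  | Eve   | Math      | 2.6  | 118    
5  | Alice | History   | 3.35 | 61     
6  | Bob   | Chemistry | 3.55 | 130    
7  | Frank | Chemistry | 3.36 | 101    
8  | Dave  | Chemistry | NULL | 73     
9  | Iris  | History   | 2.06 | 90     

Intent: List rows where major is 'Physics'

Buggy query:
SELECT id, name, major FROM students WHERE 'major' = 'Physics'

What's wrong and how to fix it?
Bug: 'major' in single quotes is a string literal, not the column; the comparison is literal-vs-literal and never true

Fix: Remove the quotes around the column name (or use double quotes for an identifier)

Corrected query:
SELECT id, name, major FROM students WHERE major = 'Physics'

Result:
id | name | major  
---+------+--------
3  | Jack | Physics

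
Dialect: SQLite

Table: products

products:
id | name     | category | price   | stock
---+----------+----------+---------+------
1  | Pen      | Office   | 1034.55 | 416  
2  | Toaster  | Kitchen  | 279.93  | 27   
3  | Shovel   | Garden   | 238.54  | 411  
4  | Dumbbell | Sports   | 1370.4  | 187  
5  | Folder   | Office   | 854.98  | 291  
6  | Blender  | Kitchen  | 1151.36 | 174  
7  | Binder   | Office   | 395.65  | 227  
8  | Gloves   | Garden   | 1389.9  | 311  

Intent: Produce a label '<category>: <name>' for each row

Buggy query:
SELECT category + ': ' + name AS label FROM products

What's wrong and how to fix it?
Bug: '+' is numeric addition; on text columns SQLite converts them to 0 instead of concatenating

Fix: Use the || operator for string concatenation

Corrected query:
SELECT category || ': ' || name AS label FROM products

Result:
label           
----------------
Office: Pen     
Kitchen: Toaster
Garden: Shovel  
Sports: Dumbbell
Office: Folder  
Kitchen: Blender
Office: Binder  
Garden: Gloves  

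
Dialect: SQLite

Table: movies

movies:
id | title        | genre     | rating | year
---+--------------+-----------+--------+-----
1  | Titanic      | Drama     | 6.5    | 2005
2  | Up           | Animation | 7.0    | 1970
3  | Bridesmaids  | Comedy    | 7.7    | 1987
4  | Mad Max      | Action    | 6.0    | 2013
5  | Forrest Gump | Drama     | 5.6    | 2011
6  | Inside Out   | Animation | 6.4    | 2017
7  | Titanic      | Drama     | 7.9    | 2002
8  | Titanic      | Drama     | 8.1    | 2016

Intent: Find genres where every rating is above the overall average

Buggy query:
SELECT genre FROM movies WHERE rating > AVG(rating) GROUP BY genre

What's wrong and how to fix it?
Bug: WHERE evaluates per row before aggregation, so AVG() is unavailable

Fix: Compute the overall average in a scalar subquery and compare each group's MIN against it in HAVING

Corrected query:
SELECT genre FROM movies GROUP BY genre HAVING MIN(rating) > (SELECT AVG(rating) FROM movies)

Result:
genre 
------
Comedy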